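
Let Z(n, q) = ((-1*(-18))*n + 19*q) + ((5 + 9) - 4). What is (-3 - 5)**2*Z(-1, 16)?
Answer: 18944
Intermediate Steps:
Z(n, q) = 10 + 18*n + 19*q (Z(n, q) = (18*n + 19*q) + (14 - 4) = (18*n + 19*q) + 10 = 10 + 18*n + 19*q)
(-3 - 5)**2*Z(-1, 16) = (-3 - 5)**2*(10 + 18*(-1) + 19*16) = (-8)**2*(10 - 18 + 304) = 64*296 = 18944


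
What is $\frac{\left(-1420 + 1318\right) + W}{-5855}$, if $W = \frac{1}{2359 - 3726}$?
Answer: $\frac{27887}{1600757} \approx 0.017421$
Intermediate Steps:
$W = - \frac{1}{1367}$ ($W = \frac{1}{-1367} = - \frac{1}{1367} \approx -0.00073153$)
$\frac{\left(-1420 + 1318\right) + W}{-5855} = \frac{\left(-1420 + 1318\right) - \frac{1}{1367}}{-5855} = \left(-102 - \frac{1}{1367}\right) \left(- \frac{1}{5855}\right) = \left(- \frac{139435}{1367}\right) \left(- \frac{1}{5855}\right) = \frac{27887}{1600757}$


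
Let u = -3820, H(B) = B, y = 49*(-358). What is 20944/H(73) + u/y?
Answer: 183839254/640283 ≈ 287.12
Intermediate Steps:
y = -17542
20944/H(73) + u/y = 20944/73 - 3820/(-17542) = 20944*(1/73) - 3820*(-1/17542) = 20944/73 + 1910/8771 = 183839254/640283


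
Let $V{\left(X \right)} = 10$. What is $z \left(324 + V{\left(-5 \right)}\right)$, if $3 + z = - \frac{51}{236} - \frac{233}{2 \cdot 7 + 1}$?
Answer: $- \frac{11084291}{1770} \approx -6262.3$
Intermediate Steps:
$z = - \frac{66373}{3540}$ ($z = -3 - \left(\frac{51}{236} + \frac{233}{2 \cdot 7 + 1}\right) = -3 - \left(\frac{51}{236} + \frac{233}{14 + 1}\right) = -3 - \left(\frac{51}{236} + \frac{233}{15}\right) = -3 - \frac{55753}{3540} = - \frac{66373}{3540} \approx -18.749$)
$z \left(324 + V{\left(-5 \right)}\right) = - \frac{66373 \left(324 + 10\right)}{3540} = \left(- \frac{66373}{3540}\right) 334 = - \frac{11084291}{1770}$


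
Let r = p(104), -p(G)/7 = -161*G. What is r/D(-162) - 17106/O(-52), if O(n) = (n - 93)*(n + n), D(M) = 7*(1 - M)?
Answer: 124855621/1229020 ≈ 101.59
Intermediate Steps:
p(G) = 1127*G (p(G) = -(-1127)*G = 1127*G)
r = 117208 (r = 1127*104 = 117208)
D(M) = 7 - 7*M
O(n) = 2*n*(-93 + n) (O(n) = (-93 + n)*(2*n) = 2*n*(-93 + n))
r/D(-162) - 17106/O(-52) = 117208/(7 - 7*(-162)) - 17106*(-1/(104*(-93 - 52))) = 117208/(7 + 1134) - 17106/(2*(-52)*(-145)) = 117208/1141 - 17106/15080 = 117208*(1/1141) - 17106*1/15080 = 16744/163 - 8553/7540 = 124855621/1229020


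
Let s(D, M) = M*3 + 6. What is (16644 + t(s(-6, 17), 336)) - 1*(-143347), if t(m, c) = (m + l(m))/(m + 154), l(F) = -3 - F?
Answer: 33758098/211 ≈ 1.5999e+5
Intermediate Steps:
s(D, M) = 6 + 3*M (s(D, M) = 3*M + 6 = 6 + 3*M)
t(m, c) = -3/(154 + m) (t(m, c) = (m + (-3 - m))/(m + 154) = -3/(154 + m))
(16644 + t(s(-6, 17), 336)) - 1*(-143347) = (16644 - 3/(154 + (6 + 3*17))) - 1*(-143347) = (16644 - 3/(154 + (6 + 51))) + 143347 = (16644 - 3/(154 + 57)) + 143347 = (16644 - 3/211) + 143347 = 3511881/211 + 143347 = 33758098/211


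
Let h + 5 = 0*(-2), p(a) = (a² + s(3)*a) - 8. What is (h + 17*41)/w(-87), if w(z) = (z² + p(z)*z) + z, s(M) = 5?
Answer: -173/153120 ≈ -0.0011298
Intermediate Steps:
p(a) = -8 + a² + 5*a (p(a) = (a² + 5*a) - 8 = -8 + a² + 5*a)
h = -5 (h = -5 + 0*(-2) = -5 + 0 = -5)
w(z) = z + z² + z*(-8 + z² + 5*z) (w(z) = (z² + (-8 + z² + 5*z)*z) + z = (z² + z*(-8 + z² + 5*z)) + z = z + z² + z*(-8 + z² + 5*z))
(h + 17*41)/w(-87) = (-5 + 17*41)/((-87*(-7 + (-87)² + 6*(-87)))) = (-5 + 697)/((-87*(-7 + 7569 - 522))) = 692/((-87*7040)) = 692/(-612480) = 692*(-1/612480) = -173/153120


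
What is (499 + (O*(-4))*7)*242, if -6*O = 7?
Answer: 385990/3 ≈ 1.2866e+5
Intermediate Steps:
O = -7/6 (O = -⅙*7 = -7/6 ≈ -1.1667)
(499 + (O*(-4))*7)*242 = (499 - 7/6*(-4)*7)*242 = (499 + (14/3)*7)*242 = (499 + 98/3)*242 = (1595/3)*242 = 385990/3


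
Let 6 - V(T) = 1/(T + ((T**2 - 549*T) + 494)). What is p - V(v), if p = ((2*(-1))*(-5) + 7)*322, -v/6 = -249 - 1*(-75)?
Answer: 2834162825/518318 ≈ 5468.0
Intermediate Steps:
v = 1044 (v = -6*(-249 - 1*(-75)) = -6*(-249 + 75) = -6*(-174) = 1044)
V(T) = 6 - 1/(494 + T**2 - 548*T) (V(T) = 6 - 1/(T + ((T**2 - 549*T) + 494)) = 6 - 1/(T + (494 + T**2 - 549*T)) = 6 - 1/(494 + T**2 - 548*T))
p = 5474 (p = (-2*(-5) + 7)*322 = (10 + 7)*322 = 17*322 = 5474)
p - V(v) = 5474 - (2963 - 3288*1044 + 6*1044**2)/(494 + 1044**2 - 548*1044) = 5474 - (2963 - 3432672 + 6*1089936)/(494 + 1089936 - 572112) = 5474 - (2963 - 3432672 + 6539616)/518318 = 5474 - 3109907/518318 = 2834162825/518318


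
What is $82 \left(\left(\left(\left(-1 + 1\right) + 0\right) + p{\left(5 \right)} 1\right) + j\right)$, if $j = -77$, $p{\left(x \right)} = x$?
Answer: $-5904$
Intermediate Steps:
$82 \left(\left(\left(\left(-1 + 1\right) + 0\right) + p{\left(5 \right)} 1\right) + j\right) = 82 \left(\left(\left(\left(-1 + 1\right) + 0\right) + 5 \cdot 1\right) - 77\right) = 82 \left(\left(\left(0 + 0\right) + 5\right) - 77\right) = 82 \left(\left(0 + 5\right) - 77\right) = 82 \left(5 - 77\right) = 82 \left(-72\right) = -5904$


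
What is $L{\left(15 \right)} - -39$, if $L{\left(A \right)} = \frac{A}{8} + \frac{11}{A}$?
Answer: $\frac{4993}{120} \approx 41.608$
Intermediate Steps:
$L{\left(A \right)} = \frac{11}{A} + \frac{A}{8}$ ($L{\left(A \right)} = A \frac{1}{8} + \frac{11}{A} = \frac{A}{8} + \frac{11}{A} = \frac{11}{A} + \frac{A}{8}$)
$L{\left(15 \right)} - -39 = \left(\frac{11}{15} + \frac{1}{8} \cdot 15\right) - -39 = \left(11 \cdot \frac{1}{15} + \frac{15}{8}\right) + 39 = \left(\frac{11}{15} + \frac{15}{8}\right) + 39 = \frac{313}{120} + 39 = \frac{4993}{120}$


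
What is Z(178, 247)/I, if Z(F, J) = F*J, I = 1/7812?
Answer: 343462392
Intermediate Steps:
I = 1/7812 ≈ 0.00012801
Z(178, 247)/I = (178*247)/(1/7812) = 43966*7812 = 343462392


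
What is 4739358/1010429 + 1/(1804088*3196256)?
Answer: 3904098349438434779/832352017113833216 ≈ 4.6904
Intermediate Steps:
4739358/1010429 + 1/(1804088*3196256) = 4739358*(1/1010429) + (1/1804088)*(1/3196256) = 4739358/1010429 + 1/5766327094528 = 3904098349438434779/832352017113833216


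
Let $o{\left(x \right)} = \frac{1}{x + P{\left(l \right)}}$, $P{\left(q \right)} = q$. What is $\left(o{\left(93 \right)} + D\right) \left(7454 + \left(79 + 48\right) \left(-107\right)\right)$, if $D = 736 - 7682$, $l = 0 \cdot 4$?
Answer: $\frac{1321022965}{31} \approx 4.2614 \cdot 10^{7}$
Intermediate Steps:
$l = 0$
$D = -6946$
$o{\left(x \right)} = \frac{1}{x}$ ($o{\left(x \right)} = \frac{1}{x + 0} = \frac{1}{x}$)
$\left(o{\left(93 \right)} + D\right) \left(7454 + \left(79 + 48\right) \left(-107\right)\right) = \left(\frac{1}{93} - 6946\right) \left(7454 + \left(79 + 48\right) \left(-107\right)\right) = \left(\frac{1}{93} - 6946\right) \left(7454 + 127 \left(-107\right)\right) = - \frac{645977 \left(7454 - 13589\right)}{93} = \left(- \frac{645977}{93}\right) \left(-6135\right) = \frac{1321022965}{31}$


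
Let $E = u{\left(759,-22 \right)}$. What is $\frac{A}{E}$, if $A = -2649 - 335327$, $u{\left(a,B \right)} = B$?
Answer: $\frac{168988}{11} \approx 15363.0$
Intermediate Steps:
$A = -337976$ ($A = -2649 - 335327 = -337976$)
$E = -22$
$\frac{A}{E} = - \frac{337976}{-22} = \left(-337976\right) \left(- \frac{1}{22}\right) = \frac{168988}{11}$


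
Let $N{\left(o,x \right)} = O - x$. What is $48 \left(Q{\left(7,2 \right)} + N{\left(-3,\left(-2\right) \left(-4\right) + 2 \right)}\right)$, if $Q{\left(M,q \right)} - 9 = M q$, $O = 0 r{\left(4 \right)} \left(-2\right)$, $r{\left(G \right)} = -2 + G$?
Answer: $624$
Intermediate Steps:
$O = 0$ ($O = 0 \left(-2 + 4\right) \left(-2\right) = 0 \cdot 2 \left(-2\right) = 0 \left(-2\right) = 0$)
$N{\left(o,x \right)} = - x$ ($N{\left(o,x \right)} = 0 - x = - x$)
$Q{\left(M,q \right)} = 9 + M q$
$48 \left(Q{\left(7,2 \right)} + N{\left(-3,\left(-2\right) \left(-4\right) + 2 \right)}\right) = 48 \left(\left(9 + 7 \cdot 2\right) - \left(\left(-2\right) \left(-4\right) + 2\right)\right) = 48 \left(\left(9 + 14\right) - \left(8 + 2\right)\right) = 48 \left(23 - 10\right) = 48 \cdot 13 = 624$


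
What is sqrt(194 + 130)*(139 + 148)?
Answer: 5166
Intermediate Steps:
sqrt(194 + 130)*(139 + 148) = sqrt(324)*287 = 18*287 = 5166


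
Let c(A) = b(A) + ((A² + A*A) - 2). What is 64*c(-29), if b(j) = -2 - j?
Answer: 109248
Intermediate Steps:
c(A) = -4 - A + 2*A² (c(A) = (-2 - A) + ((A² + A*A) - 2) = (-2 - A) + ((A² + A²) - 2) = (-2 - A) + (2*A² - 2) = (-2 - A) + (-2 + 2*A²) = -4 - A + 2*A²)
64*c(-29) = 64*(-4 - 1*(-29) + 2*(-29)²) = 64*(-4 + 29 + 2*841) = 64*(-4 + 29 + 1682) = 64*1707 = 109248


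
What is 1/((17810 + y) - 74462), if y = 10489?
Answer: -1/46163 ≈ -2.1662e-5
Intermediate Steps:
1/((17810 + y) - 74462) = 1/((17810 + 10489) - 74462) = 1/(28299 - 74462) = 1/(-46163) = -1/46163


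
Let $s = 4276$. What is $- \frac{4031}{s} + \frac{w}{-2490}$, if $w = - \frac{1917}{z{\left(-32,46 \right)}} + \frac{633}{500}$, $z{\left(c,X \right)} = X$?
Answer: $- \frac{9453388857}{10203605000} \approx -0.92648$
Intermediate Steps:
$w = - \frac{464691}{11500}$ ($w = - \frac{1917}{46} + \frac{633}{500} = - \frac{464691}{11500} \approx -40.408$)
$- \frac{4031}{s} + \frac{w}{-2490} = - \frac{4031}{4276} - \frac{464691}{11500 \left(-2490\right)} = \left(-4031\right) \frac{1}{4276} - - \frac{154897}{9545000} = - \frac{4031}{4276} + \frac{154897}{9545000} = - \frac{9453388857}{10203605000}$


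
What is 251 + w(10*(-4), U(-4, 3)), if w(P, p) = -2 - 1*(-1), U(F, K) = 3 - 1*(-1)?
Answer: 250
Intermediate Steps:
U(F, K) = 4 (U(F, K) = 3 + 1 = 4)
w(P, p) = -1 (w(P, p) = -2 + 1 = -1)
251 + w(10*(-4), U(-4, 3)) = 251 - 1 = 250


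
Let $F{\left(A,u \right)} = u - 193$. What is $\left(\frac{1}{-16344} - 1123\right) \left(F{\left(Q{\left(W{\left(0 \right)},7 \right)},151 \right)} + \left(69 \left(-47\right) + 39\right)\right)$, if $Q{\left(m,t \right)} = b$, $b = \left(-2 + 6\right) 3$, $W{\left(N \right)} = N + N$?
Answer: $\frac{9929683333}{2724} \approx 3.6453 \cdot 10^{6}$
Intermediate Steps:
$W{\left(N \right)} = 2 N$
$b = 12$ ($b = 4 \cdot 3 = 12$)
$Q{\left(m,t \right)} = 12$
$F{\left(A,u \right)} = -193 + u$
$\left(\frac{1}{-16344} - 1123\right) \left(F{\left(Q{\left(W{\left(0 \right)},7 \right)},151 \right)} + \left(69 \left(-47\right) + 39\right)\right) = \left(\frac{1}{-16344} - 1123\right) \left(\left(-193 + 151\right) + \left(69 \left(-47\right) + 39\right)\right) = \left(- \frac{1}{16344} - 1123\right) \left(-42 + \left(-3243 + 39\right)\right) = - \frac{18354313 \left(-42 - 3204\right)}{16344} = \left(- \frac{18354313}{16344}\right) \left(-3246\right) = \frac{9929683333}{2724}$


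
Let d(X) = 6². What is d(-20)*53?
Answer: 1908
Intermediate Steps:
d(X) = 36
d(-20)*53 = 36*53 = 1908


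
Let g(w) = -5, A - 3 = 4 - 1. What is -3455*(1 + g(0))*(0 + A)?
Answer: 82920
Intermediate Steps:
A = 6 (A = 3 + (4 - 1) = 3 + 3 = 6)
-3455*(1 + g(0))*(0 + A) = -3455*(1 - 5)*(0 + 6) = -(-13820)*6 = -3455*(-24) = 82920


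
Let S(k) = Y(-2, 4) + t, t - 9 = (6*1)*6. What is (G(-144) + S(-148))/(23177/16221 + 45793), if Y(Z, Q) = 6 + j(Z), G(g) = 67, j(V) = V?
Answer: 940818/371415715 ≈ 0.0025331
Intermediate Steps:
t = 45 (t = 9 + (6*1)*6 = 9 + 6*6 = 9 + 36 = 45)
Y(Z, Q) = 6 + Z
S(k) = 49 (S(k) = (6 - 2) + 45 = 4 + 45 = 49)
(G(-144) + S(-148))/(23177/16221 + 45793) = (67 + 49)/(23177/16221 + 45793) = 116/(23177*(1/16221) + 45793) = 116/(23177/16221 + 45793) = 116/(742831430/16221) = 116*(16221/742831430) = 940818/371415715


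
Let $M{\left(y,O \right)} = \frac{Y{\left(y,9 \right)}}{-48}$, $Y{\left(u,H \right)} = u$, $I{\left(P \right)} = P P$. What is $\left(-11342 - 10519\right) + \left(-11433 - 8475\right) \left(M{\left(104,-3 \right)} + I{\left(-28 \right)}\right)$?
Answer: $-15586599$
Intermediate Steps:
$I{\left(P \right)} = P^{2}$
$M{\left(y,O \right)} = - \frac{y}{48}$ ($M{\left(y,O \right)} = \frac{y}{-48} = y \left(- \frac{1}{48}\right) = - \frac{y}{48}$)
$\left(-11342 - 10519\right) + \left(-11433 - 8475\right) \left(M{\left(104,-3 \right)} + I{\left(-28 \right)}\right) = \left(-11342 - 10519\right) + \left(-11433 - 8475\right) \left(\left(- \frac{1}{48}\right) 104 + \left(-28\right)^{2}\right) = -21861 - 19908 \left(- \frac{13}{6} + 784\right) = -21861 - 15564738 = -15586599$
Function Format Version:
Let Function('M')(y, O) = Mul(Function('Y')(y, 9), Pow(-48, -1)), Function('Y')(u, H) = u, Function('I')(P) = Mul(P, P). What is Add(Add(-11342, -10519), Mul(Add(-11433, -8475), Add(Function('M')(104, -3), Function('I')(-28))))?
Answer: -15586599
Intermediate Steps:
Function('I')(P) = Pow(P, 2)
Function('M')(y, O) = Mul(Rational(-1, 48), y) (Function('M')(y, O) = Mul(y, Pow(-48, -1)) = Mul(y, Rational(-1, 48)) = Mul(Rational(-1, 48), y))
Add(Add(-11342, -10519), Mul(Add(-11433, -8475), Add(Function('M')(104, -3), Function('I')(-28)))) = Add(Add(-11342, -10519), Mul(Add(-11433, -8475), Add(Mul(Rational(-1, 48), 104), Pow(-28, 2)))) = Add(-21861, Mul(-19908, Add(Rational(-13, 6), 784))) = Add(-21861, Mul(-19908, Rational(4691, 6))) = Add(-21861, -15564738) = -15586599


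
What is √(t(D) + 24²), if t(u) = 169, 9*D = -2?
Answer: √745 ≈ 27.295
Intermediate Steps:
D = -2/9 (D = (⅑)*(-2) = -2/9 ≈ -0.22222)
√(t(D) + 24²) = √(169 + 24²) = √(169 + 576) = √745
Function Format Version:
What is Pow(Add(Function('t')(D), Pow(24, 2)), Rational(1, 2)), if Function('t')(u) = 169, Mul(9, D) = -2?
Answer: Pow(745, Rational(1, 2)) ≈ 27.295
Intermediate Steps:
D = Rational(-2, 9) (D = Mul(Rational(1, 9), -2) = Rational(-2, 9) ≈ -0.22222)
Pow(Add(Function('t')(D), Pow(24, 2)), Rational(1, 2)) = Pow(Add(169, Pow(24, 2)), Rational(1, 2)) = Pow(Add(169, 576), Rational(1, 2)) = Pow(745, Rational(1, 2))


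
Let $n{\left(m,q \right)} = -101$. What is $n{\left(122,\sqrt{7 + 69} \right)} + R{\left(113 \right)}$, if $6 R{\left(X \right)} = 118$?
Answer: $- \frac{244}{3} \approx -81.333$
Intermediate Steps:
$R{\left(X \right)} = \frac{59}{3}$ ($R{\left(X \right)} = \frac{1}{6} \cdot 118 = \frac{59}{3}$)
$n{\left(122,\sqrt{7 + 69} \right)} + R{\left(113 \right)} = -101 + \frac{59}{3} = - \frac{244}{3}$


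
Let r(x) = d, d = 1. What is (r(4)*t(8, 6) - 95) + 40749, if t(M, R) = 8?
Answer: 40662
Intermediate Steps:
r(x) = 1
(r(4)*t(8, 6) - 95) + 40749 = (1*8 - 95) + 40749 = (8 - 95) + 40749 = -87 + 40749 = 40662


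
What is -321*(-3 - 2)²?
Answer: -8025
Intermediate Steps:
-321*(-3 - 2)² = -321*(-5)² = -321*25 = -8025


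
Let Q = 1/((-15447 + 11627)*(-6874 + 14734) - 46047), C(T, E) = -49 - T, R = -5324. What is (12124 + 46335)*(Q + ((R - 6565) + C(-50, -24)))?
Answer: -20898331617356683/30071247 ≈ -6.9496e+8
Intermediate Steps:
Q = -1/30071247 (Q = 1/(-3820*7860 - 46047) = 1/(-30025200 - 46047) = 1/(-30071247) = -1/30071247 ≈ -3.3254e-8)
(12124 + 46335)*(Q + ((R - 6565) + C(-50, -24))) = (12124 + 46335)*(-1/30071247 + ((-5324 - 6565) + (-49 - 1*(-50)))) = 58459*(-1/30071247 + (-11889 + (-49 + 50))) = 58459*(-1/30071247 + (-11889 + 1)) = 58459*(-1/30071247 - 11888) = 58459*(-357486984337/30071247) = -20898331617356683/30071247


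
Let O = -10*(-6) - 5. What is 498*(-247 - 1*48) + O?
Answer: -146855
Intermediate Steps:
O = 55 (O = 60 - 5 = 55)
498*(-247 - 1*48) + O = 498*(-247 - 1*48) + 55 = 498*(-247 - 48) + 55 = 498*(-295) + 55 = -146910 + 55 = -146855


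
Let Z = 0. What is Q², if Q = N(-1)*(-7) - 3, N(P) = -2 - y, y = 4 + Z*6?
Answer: 1521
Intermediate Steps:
y = 4 (y = 4 + 0*6 = 4 + 0 = 4)
N(P) = -6 (N(P) = -2 - 1*4 = -2 - 4 = -6)
Q = 39 (Q = -6*(-7) - 3 = 42 - 3 = 39)
Q² = 39² = 1521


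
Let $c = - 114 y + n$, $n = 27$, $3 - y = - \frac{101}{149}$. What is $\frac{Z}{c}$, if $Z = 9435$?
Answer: $- \frac{468605}{19483} \approx -24.052$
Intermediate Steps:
$y = \frac{548}{149}$ ($y = 3 - - \frac{101}{149} = 3 + \frac{101}{149} = \frac{548}{149} \approx 3.6779$)
$c = - \frac{58449}{149}$ ($c = \left(-114\right) \frac{548}{149} + 27 = - \frac{62472}{149} + 27 = - \frac{58449}{149} \approx -392.28$)
$\frac{Z}{c} = \frac{9435}{- \frac{58449}{149}} = 9435 \left(- \frac{149}{58449}\right) = - \frac{468605}{19483}$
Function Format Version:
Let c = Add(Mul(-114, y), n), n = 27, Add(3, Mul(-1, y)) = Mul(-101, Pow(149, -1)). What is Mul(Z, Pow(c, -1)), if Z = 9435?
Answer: Rational(-468605, 19483) ≈ -24.052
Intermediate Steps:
y = Rational(548, 149) (y = Add(3, Mul(-1, Mul(-101, Pow(149, -1)))) = Add(3, Mul(-1, Mul(-101, Rational(1, 149)))) = Add(3, Mul(-1, Rational(-101, 149))) = Add(3, Rational(101, 149)) = Rational(548, 149) ≈ 3.6779)
c = Rational(-58449, 149) (c = Add(Mul(-114, Rational(548, 149)), 27) = Add(Rational(-62472, 149), 27) = Rational(-58449, 149) ≈ -392.28)
Mul(Z, Pow(c, -1)) = Mul(9435, Pow(Rational(-58449, 149), -1)) = Mul(9435, Rational(-149, 58449)) = Rational(-468605, 19483)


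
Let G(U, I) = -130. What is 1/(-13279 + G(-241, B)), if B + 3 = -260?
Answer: -1/13409 ≈ -7.4577e-5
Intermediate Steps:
B = -263 (B = -3 - 260 = -263)
1/(-13279 + G(-241, B)) = 1/(-13279 - 130) = 1/(-13409) = -1/13409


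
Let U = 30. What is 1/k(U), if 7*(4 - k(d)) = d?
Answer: -7/2 ≈ -3.5000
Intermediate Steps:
k(d) = 4 - d/7
1/k(U) = 1/(4 - 1/7*30) = 1/(4 - 30/7) = 1/(-2/7) = -7/2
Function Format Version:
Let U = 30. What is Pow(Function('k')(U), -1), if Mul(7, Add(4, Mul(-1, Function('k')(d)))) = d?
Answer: Rational(-7, 2) ≈ -3.5000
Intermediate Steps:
Function('k')(d) = Add(4, Mul(Rational(-1, 7), d))
Pow(Function('k')(U), -1) = Pow(Add(4, Mul(Rational(-1, 7), 30)), -1) = Pow(Add(4, Rational(-30, 7)), -1) = Pow(Rational(-2, 7), -1) = Rational(-7, 2)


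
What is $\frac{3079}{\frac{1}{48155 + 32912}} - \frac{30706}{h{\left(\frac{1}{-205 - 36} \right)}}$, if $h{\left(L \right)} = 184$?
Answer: $\frac{22963671603}{92} \approx 2.4961 \cdot 10^{8}$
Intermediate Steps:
$\frac{3079}{\frac{1}{48155 + 32912}} - \frac{30706}{h{\left(\frac{1}{-205 - 36} \right)}} = \frac{3079}{\frac{1}{48155 + 32912}} - \frac{30706}{184} = \frac{3079}{\frac{1}{81067}} - \frac{15353}{92} = 3079 \frac{1}{\frac{1}{81067}} - \frac{15353}{92} = 3079 \cdot 81067 - \frac{15353}{92} = 249605293 - \frac{15353}{92} = \frac{22963671603}{92}$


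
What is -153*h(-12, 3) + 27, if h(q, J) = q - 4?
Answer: 2475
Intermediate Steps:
h(q, J) = -4 + q
-153*h(-12, 3) + 27 = -153*(-4 - 12) + 27 = -153*(-16) + 27 = 2448 + 27 = 2475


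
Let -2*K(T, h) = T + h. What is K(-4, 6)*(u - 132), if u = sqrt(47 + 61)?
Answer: 132 - 6*sqrt(3) ≈ 121.61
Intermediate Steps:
K(T, h) = -T/2 - h/2 (K(T, h) = -(T + h)/2 = -T/2 - h/2)
u = 6*sqrt(3) (u = sqrt(108) = 6*sqrt(3) ≈ 10.392)
K(-4, 6)*(u - 132) = (-1/2*(-4) - 1/2*6)*(6*sqrt(3) - 132) = (2 - 3)*(-132 + 6*sqrt(3)) = -(-132 + 6*sqrt(3)) = 132 - 6*sqrt(3)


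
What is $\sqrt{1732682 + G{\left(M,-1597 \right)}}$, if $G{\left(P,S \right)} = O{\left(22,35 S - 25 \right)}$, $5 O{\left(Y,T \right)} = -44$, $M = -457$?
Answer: $\frac{\sqrt{43316830}}{5} \approx 1316.3$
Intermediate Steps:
$O{\left(Y,T \right)} = - \frac{44}{5}$ ($O{\left(Y,T \right)} = \frac{1}{5} \left(-44\right) = - \frac{44}{5}$)
$G{\left(P,S \right)} = - \frac{44}{5}$
$\sqrt{1732682 + G{\left(M,-1597 \right)}} = \sqrt{1732682 - \frac{44}{5}} = \sqrt{\frac{8663366}{5}} = \frac{\sqrt{43316830}}{5}$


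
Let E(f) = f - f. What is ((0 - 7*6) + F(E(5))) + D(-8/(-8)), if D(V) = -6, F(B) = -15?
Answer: -63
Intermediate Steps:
E(f) = 0
((0 - 7*6) + F(E(5))) + D(-8/(-8)) = ((0 - 7*6) - 15) - 6 = ((0 - 42) - 15) - 6 = (-42 - 15) - 6 = -57 - 6 = -63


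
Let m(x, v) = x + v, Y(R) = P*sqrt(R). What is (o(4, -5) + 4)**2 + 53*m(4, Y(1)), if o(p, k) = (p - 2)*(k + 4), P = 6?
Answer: 534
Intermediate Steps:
Y(R) = 6*sqrt(R)
m(x, v) = v + x
o(p, k) = (-2 + p)*(4 + k)
(o(4, -5) + 4)**2 + 53*m(4, Y(1)) = ((-8 - 2*(-5) + 4*4 - 5*4) + 4)**2 + 53*(6*sqrt(1) + 4) = ((-8 + 10 + 16 - 20) + 4)**2 + 53*(6*1 + 4) = (-2 + 4)**2 + 53*(6 + 4) = 2**2 + 53*10 = 4 + 530 = 534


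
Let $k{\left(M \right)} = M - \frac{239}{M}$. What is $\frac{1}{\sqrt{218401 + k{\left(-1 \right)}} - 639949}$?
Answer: $- \frac{639949}{409534503962} - \frac{\sqrt{218639}}{409534503962} \approx -1.5638 \cdot 10^{-6}$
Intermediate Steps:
$\frac{1}{\sqrt{218401 + k{\left(-1 \right)}} - 639949} = \frac{1}{\sqrt{218401 - \left(1 + \frac{239}{-1}\right)} - 639949} = \frac{1}{\sqrt{218401 - -238} - 639949} = \frac{1}{\sqrt{218401 + \left(-1 + 239\right)} - 639949} = \frac{1}{\sqrt{218401 + 238} - 639949} = \frac{1}{\sqrt{218639} - 639949} = \frac{1}{-639949 + \sqrt{218639}}$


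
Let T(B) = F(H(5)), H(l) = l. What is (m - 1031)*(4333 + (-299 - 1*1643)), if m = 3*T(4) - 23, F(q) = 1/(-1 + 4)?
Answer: -2517723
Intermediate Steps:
F(q) = ⅓ (F(q) = 1/3 = ⅓)
T(B) = ⅓
m = -22 (m = 3*(⅓) - 23 = 1 - 23 = -22)
(m - 1031)*(4333 + (-299 - 1*1643)) = (-22 - 1031)*(4333 + (-299 - 1*1643)) = -1053*(4333 + (-299 - 1643)) = -1053*(4333 - 1942) = -1053*2391 = -2517723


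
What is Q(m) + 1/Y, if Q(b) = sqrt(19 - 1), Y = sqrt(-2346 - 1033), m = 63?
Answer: 3*sqrt(2) - I*sqrt(3379)/3379 ≈ 4.2426 - 0.017203*I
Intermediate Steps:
Y = I*sqrt(3379) (Y = sqrt(-3379) = I*sqrt(3379) ≈ 58.129*I)
Q(b) = 3*sqrt(2) (Q(b) = sqrt(18) = 3*sqrt(2))
Q(m) + 1/Y = 3*sqrt(2) + 1/(I*sqrt(3379)) = 3*sqrt(2) - I*sqrt(3379)/3379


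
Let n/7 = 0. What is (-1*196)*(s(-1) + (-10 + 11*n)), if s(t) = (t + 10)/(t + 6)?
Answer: 8036/5 ≈ 1607.2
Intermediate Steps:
n = 0 (n = 7*0 = 0)
s(t) = (10 + t)/(6 + t)
(-1*196)*(s(-1) + (-10 + 11*n)) = (-1*196)*((10 - 1)/(6 - 1) + (-10 + 11*0)) = -196*(9/5 + (-10 + 0)) = -196*((1/5)*9 - 10) = -196*(9/5 - 10) = -196*(-41/5) = 8036/5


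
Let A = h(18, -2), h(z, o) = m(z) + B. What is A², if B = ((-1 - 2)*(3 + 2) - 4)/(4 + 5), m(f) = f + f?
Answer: 93025/81 ≈ 1148.5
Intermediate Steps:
m(f) = 2*f
B = -19/9 (B = (-3*5 - 4)/9 = (-15 - 4)*(⅑) = -19*⅑ = -19/9 ≈ -2.1111)
h(z, o) = -19/9 + 2*z (h(z, o) = 2*z - 19/9 = -19/9 + 2*z)
A = 305/9 (A = -19/9 + 2*18 = -19/9 + 36 = 305/9 ≈ 33.889)
A² = (305/9)² = 93025/81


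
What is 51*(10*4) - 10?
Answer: 2030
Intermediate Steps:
51*(10*4) - 10 = 51*40 - 10 = 2040 - 10 = 2030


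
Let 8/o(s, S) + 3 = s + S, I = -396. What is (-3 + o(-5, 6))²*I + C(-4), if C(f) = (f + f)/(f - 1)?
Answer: -97012/5 ≈ -19402.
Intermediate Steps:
o(s, S) = 8/(-3 + S + s) (o(s, S) = 8/(-3 + (s + S)) = 8/(-3 + (S + s)) = 8/(-3 + S + s))
C(f) = 2*f/(-1 + f) (C(f) = (2*f)/(-1 + f) = 2*f/(-1 + f))
(-3 + o(-5, 6))²*I + C(-4) = (-3 + 8/(-3 + 6 - 5))²*(-396) + 2*(-4)/(-1 - 4) = (-3 + 8/(-2))²*(-396) + 2*(-4)/(-5) = (-3 + 8*(-½))²*(-396) + 2*(-4)*(-⅕) = (-3 - 4)²*(-396) + 8/5 = (-7)²*(-396) + 8/5 = 49*(-396) + 8/5 = -19404 + 8/5 = -97012/5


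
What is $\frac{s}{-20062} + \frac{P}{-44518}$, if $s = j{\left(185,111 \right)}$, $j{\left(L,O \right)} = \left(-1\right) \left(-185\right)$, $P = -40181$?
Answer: $\frac{199468848}{223280029} \approx 0.89336$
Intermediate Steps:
$j{\left(L,O \right)} = 185$
$s = 185$
$\frac{s}{-20062} + \frac{P}{-44518} = \frac{185}{-20062} - \frac{40181}{-44518} = 185 \left(- \frac{1}{20062}\right) - - \frac{40181}{44518} = - \frac{185}{20062} + \frac{40181}{44518} = \frac{199468848}{223280029}$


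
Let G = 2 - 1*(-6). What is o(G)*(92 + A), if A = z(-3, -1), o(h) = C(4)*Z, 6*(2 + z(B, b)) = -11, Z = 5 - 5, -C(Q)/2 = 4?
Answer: 0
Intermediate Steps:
C(Q) = -8 (C(Q) = -2*4 = -8)
Z = 0
G = 8 (G = 2 + 6 = 8)
z(B, b) = -23/6 (z(B, b) = -2 + (1/6)*(-11) = -2 - 11/6 = -23/6)
o(h) = 0 (o(h) = -8*0 = 0)
A = -23/6 ≈ -3.8333
o(G)*(92 + A) = 0*(92 - 23/6) = 0*(529/6) = 0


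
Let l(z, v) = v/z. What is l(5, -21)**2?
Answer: 441/25 ≈ 17.640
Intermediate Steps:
l(5, -21)**2 = (-21/5)**2 = 441/25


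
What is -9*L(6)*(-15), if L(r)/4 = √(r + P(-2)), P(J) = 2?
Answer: 1080*√2 ≈ 1527.4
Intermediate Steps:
L(r) = 4*√(2 + r) (L(r) = 4*√(r + 2) = 4*√(2 + r))
-9*L(6)*(-15) = -36*√(2 + 6)*(-15) = -36*√8*(-15) = -36*2*√2*(-15) = -72*√2*(-15) = 1080*√2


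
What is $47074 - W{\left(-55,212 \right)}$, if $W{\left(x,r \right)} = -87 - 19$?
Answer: $47180$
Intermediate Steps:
$W{\left(x,r \right)} = -106$
$47074 - W{\left(-55,212 \right)} = 47074 - -106 = 47074 + 106 = 47180$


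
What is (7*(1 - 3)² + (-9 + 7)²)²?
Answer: 1024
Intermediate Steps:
(7*(1 - 3)² + (-9 + 7)²)² = (7*(-2)² + (-2)²)² = (7*4 + 4)² = (28 + 4)² = 32² = 1024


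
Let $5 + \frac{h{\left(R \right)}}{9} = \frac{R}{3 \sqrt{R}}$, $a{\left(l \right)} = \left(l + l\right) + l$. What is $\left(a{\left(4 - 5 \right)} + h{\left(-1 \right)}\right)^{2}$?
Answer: $2295 - 288 i \approx 2295.0 - 288.0 i$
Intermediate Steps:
$a{\left(l \right)} = 3 l$ ($a{\left(l \right)} = 2 l + l = 3 l$)
$h{\left(R \right)} = -45 + 3 \sqrt{R}$ ($h{\left(R \right)} = -45 + 9 \frac{R}{3 \sqrt{R}} = -45 + 9 R \frac{1}{3 \sqrt{R}} = -45 + 9 \frac{\sqrt{R}}{3} = -45 + 3 \sqrt{R}$)
$\left(a{\left(4 - 5 \right)} + h{\left(-1 \right)}\right)^{2} = \left(3 \left(4 - 5\right) - \left(45 - 3 \sqrt{-1}\right)\right)^{2} = \left(3 \left(-1\right) - \left(45 - 3 i\right)\right)^{2} = \left(-3 - \left(45 - 3 i\right)\right)^{2} = \left(-48 + 3 i\right)^{2}$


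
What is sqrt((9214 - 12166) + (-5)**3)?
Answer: I*sqrt(3077) ≈ 55.471*I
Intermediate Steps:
sqrt((9214 - 12166) + (-5)**3) = sqrt(-2952 - 125) = sqrt(-3077) = I*sqrt(3077)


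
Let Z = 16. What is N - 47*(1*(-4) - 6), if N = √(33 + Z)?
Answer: 477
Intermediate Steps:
N = 7 (N = √(33 + 16) = √49 = 7)
N - 47*(1*(-4) - 6) = 7 - 47*(1*(-4) - 6) = 7 - 47*(-4 - 6) = 7 - 47*(-10) = 7 + 470 = 477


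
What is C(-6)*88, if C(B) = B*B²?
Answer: -19008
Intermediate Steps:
C(B) = B³
C(-6)*88 = (-6)³*88 = -216*88 = -19008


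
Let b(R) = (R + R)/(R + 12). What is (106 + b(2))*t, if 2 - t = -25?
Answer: 20088/7 ≈ 2869.7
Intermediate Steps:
t = 27 (t = 2 - 1*(-25) = 2 + 25 = 27)
b(R) = 2*R/(12 + R) (b(R) = (2*R)/(12 + R) = 2*R/(12 + R))
(106 + b(2))*t = (106 + 2*2/(12 + 2))*27 = (106 + 2*2/14)*27 = (106 + 2*2*(1/14))*27 = (106 + 2/7)*27 = (744/7)*27 = 20088/7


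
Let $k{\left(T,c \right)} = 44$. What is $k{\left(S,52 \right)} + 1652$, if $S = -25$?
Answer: $1696$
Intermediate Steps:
$k{\left(S,52 \right)} + 1652 = 44 + 1652 = 1696$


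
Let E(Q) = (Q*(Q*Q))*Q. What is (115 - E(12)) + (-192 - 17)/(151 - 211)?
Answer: -1237051/60 ≈ -20618.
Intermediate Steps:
E(Q) = Q⁴ (E(Q) = (Q*Q²)*Q = Q³*Q = Q⁴)
(115 - E(12)) + (-192 - 17)/(151 - 211) = (115 - 1*12⁴) + (-192 - 17)/(151 - 211) = (115 - 1*20736) - 209/(-60) = (115 - 20736) - 209*(-1/60) = -20621 + 209/60 = -1237051/60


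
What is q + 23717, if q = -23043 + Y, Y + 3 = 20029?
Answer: 20700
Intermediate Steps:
Y = 20026 (Y = -3 + 20029 = 20026)
q = -3017 (q = -23043 + 20026 = -3017)
q + 23717 = -3017 + 23717 = 20700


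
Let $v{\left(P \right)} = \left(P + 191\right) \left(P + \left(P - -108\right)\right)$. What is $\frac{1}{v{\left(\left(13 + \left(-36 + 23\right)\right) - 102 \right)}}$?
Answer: $- \frac{1}{8544} \approx -0.00011704$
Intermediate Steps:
$v{\left(P \right)} = \left(108 + 2 P\right) \left(191 + P\right)$ ($v{\left(P \right)} = \left(191 + P\right) \left(P + \left(P + 108\right)\right) = \left(191 + P\right) \left(P + \left(108 + P\right)\right) = \left(191 + P\right) \left(108 + 2 P\right) = \left(108 + 2 P\right) \left(191 + P\right)$)
$\frac{1}{v{\left(\left(13 + \left(-36 + 23\right)\right) - 102 \right)}} = \frac{1}{20628 + 2 \left(\left(13 + \left(-36 + 23\right)\right) - 102\right)^{2} + 490 \left(\left(13 + \left(-36 + 23\right)\right) - 102\right)} = \frac{1}{20628 + 2 \left(\left(13 - 13\right) - 102\right)^{2} + 490 \left(\left(13 - 13\right) - 102\right)} = \frac{1}{20628 + 2 \left(0 - 102\right)^{2} + 490 \left(0 - 102\right)} = \frac{1}{20628 + 2 \left(-102\right)^{2} + 490 \left(-102\right)} = \frac{1}{20628 + 2 \cdot 10404 - 49980} = \frac{1}{20628 + 20808 - 49980} = \frac{1}{-8544} = - \frac{1}{8544}$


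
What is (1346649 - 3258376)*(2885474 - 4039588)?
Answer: 2206350894878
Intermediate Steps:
(1346649 - 3258376)*(2885474 - 4039588) = -1911727*(-1154114) = 2206350894878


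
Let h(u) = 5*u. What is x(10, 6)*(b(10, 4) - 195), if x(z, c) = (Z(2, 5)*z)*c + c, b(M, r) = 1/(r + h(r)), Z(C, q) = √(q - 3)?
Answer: -4679/4 - 23395*√2/2 ≈ -17713.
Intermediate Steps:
Z(C, q) = √(-3 + q)
b(M, r) = 1/(6*r) (b(M, r) = 1/(r + 5*r) = 1/(6*r))
x(z, c) = c + c*z*√2 (x(z, c) = (√(-3 + 5)*z)*c + c = (√2*z)*c + c = (z*√2)*c + c = c*z*√2 + c = c + c*z*√2)
x(10, 6)*(b(10, 4) - 195) = (6*(1 + 10*√2))*((⅙)/4 - 195) = (6 + 60*√2)*((⅙)*(¼) - 195) = (6 + 60*√2)*(1/24 - 195) = (6 + 60*√2)*(-4679/24) = -4679/4 - 23395*√2/2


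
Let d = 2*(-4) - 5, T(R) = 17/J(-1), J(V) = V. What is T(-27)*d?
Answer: 221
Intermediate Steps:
T(R) = -17 (T(R) = 17/(-1) = 17*(-1) = -17)
d = -13 (d = -8 - 5 = -13)
T(-27)*d = -17*(-13) = 221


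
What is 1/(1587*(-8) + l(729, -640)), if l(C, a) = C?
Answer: -1/11967 ≈ -8.3563e-5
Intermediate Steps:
1/(1587*(-8) + l(729, -640)) = 1/(1587*(-8) + 729) = 1/(-12696 + 729) = 1/(-11967) = -1/11967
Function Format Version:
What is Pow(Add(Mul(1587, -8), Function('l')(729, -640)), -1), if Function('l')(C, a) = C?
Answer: Rational(-1, 11967) ≈ -8.3563e-5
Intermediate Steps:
Pow(Add(Mul(1587, -8), Function('l')(729, -640)), -1) = Pow(Add(Mul(1587, -8), 729), -1) = Pow(Add(-12696, 729), -1) = Pow(-11967, -1) = Rational(-1, 11967)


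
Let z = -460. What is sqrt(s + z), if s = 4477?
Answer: sqrt(4017) ≈ 63.380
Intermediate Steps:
sqrt(s + z) = sqrt(4477 - 460) = sqrt(4017)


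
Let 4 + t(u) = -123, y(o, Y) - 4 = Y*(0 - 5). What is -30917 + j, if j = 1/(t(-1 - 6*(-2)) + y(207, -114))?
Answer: -13819898/447 ≈ -30917.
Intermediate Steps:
y(o, Y) = 4 - 5*Y (y(o, Y) = 4 + Y*(0 - 5) = 4 + Y*(-5) = 4 - 5*Y)
t(u) = -127 (t(u) = -4 - 123 = -127)
j = 1/447 (j = 1/(-127 + (4 - 5*(-114))) = 1/(-127 + (4 + 570)) = 1/(-127 + 574) = 1/447 ≈ 0.0022371)
-30917 + j = -30917 + 1/447 = -13819898/447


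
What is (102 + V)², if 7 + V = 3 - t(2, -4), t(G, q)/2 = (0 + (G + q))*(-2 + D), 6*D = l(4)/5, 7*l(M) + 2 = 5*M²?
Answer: 10252804/1225 ≈ 8369.6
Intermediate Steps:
l(M) = -2/7 + 5*M²/7 (l(M) = -2/7 + (5*M²)/7 = -2/7 + 5*M²/7)
D = 13/35 (D = ((-2/7 + (5/7)*4²)/5)/6 = ((-2/7 + (5/7)*16)*(⅕))/6 = ((-2/7 + 80/7)*(⅕))/6 = ((78/7)*(⅕))/6 = (⅙)*(78/35) = 13/35 ≈ 0.37143)
t(G, q) = -114*G/35 - 114*q/35 (t(G, q) = 2*((0 + (G + q))*(-2 + 13/35)) = 2*((G + q)*(-57/35)) = 2*(-57*G/35 - 57*q/35) = -114*G/35 - 114*q/35)
V = -368/35 (V = -7 + (3 - (-114/35*2 - 114/35*(-4))) = -7 + (3 - (-228/35 + 456/35)) = -7 + (3 - 1*228/35) = -7 + (3 - 228/35) = -7 - 123/35 = -368/35 ≈ -10.514)
(102 + V)² = (102 - 368/35)² = (3202/35)² = 10252804/1225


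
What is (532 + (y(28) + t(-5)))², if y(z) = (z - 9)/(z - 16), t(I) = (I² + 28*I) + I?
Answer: 24631369/144 ≈ 1.7105e+5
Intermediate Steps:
t(I) = I² + 29*I
y(z) = (-9 + z)/(-16 + z)
(532 + (y(28) + t(-5)))² = (532 + ((-9 + 28)/(-16 + 28) - 5*(29 - 5)))² = (532 + (19/12 - 5*24))² = (532 + ((1/12)*19 - 120))² = (532 + (19/12 - 120))² = (532 - 1421/12)² = (4963/12)² = 24631369/144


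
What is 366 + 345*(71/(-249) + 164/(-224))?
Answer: 69893/4648 ≈ 15.037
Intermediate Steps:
366 + 345*(71/(-249) + 164/(-224)) = 366 + 345*(71*(-1/249) + 164*(-1/224)) = 366 + 345*(-71/249 - 41/56) = 366 + 345*(-14185/13944) = 366 - 1631275/4648 = 69893/4648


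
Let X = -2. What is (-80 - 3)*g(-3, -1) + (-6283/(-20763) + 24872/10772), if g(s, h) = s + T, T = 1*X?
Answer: 23350649438/55914759 ≈ 417.61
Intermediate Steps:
T = -2 (T = 1*(-2) = -2)
g(s, h) = -2 + s (g(s, h) = s - 2 = -2 + s)
(-80 - 3)*g(-3, -1) + (-6283/(-20763) + 24872/10772) = (-80 - 3)*(-2 - 3) + (-6283/(-20763) + 24872/10772) = -83*(-5) + (-6283*(-1/20763) + 24872*(1/10772)) = 415 + (6283/20763 + 6218/2693) = 415 + 146024453/55914759 = 23350649438/55914759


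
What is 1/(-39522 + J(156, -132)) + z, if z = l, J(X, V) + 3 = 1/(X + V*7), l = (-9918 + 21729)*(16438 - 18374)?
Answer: -694104940166064/30355201 ≈ -2.2866e+7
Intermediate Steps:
l = -22866096 (l = 11811*(-1936) = -22866096)
J(X, V) = -3 + 1/(X + 7*V) (J(X, V) = -3 + 1/(X + V*7) = -3 + 1/(X + 7*V))
z = -22866096
1/(-39522 + J(156, -132)) + z = 1/(-39522 + (1 - 21*(-132) - 3*156)/(156 + 7*(-132))) - 22866096 = 1/(-39522 + (1 + 2772 - 468)/(156 - 924)) - 22866096 = 1/(-39522 + 2305/(-768)) - 22866096 = 1/(-39522 - 1/768*2305) - 22866096 = 1/(-39522 - 2305/768) - 22866096 = 1/(-30355201/768) - 22866096 = -768/30355201 - 22866096 = -694104940166064/30355201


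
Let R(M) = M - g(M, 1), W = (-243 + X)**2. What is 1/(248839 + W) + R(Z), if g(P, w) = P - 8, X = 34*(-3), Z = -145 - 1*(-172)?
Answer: 2942913/367864 ≈ 8.0000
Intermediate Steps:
Z = 27 (Z = -145 + 172 = 27)
X = -102
W = 119025 (W = (-243 - 102)**2 = (-345)**2 = 119025)
g(P, w) = -8 + P
R(M) = 8 (R(M) = M - (-8 + M) = M + (8 - M) = 8)
1/(248839 + W) + R(Z) = 1/(248839 + 119025) + 8 = 1/367864 + 8 = 2942913/367864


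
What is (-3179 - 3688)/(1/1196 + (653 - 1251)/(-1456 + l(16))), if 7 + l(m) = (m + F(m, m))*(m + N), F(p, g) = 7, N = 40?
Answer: -159695900/79487 ≈ -2009.1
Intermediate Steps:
l(m) = -7 + (7 + m)*(40 + m) (l(m) = -7 + (m + 7)*(m + 40) = -7 + (7 + m)*(40 + m))
(-3179 - 3688)/(1/1196 + (653 - 1251)/(-1456 + l(16))) = (-3179 - 3688)/(1/1196 + (653 - 1251)/(-1456 + (273 + 16² + 47*16))) = -6867/(1/1196 - 598/(-1456 + (273 + 256 + 752))) = -6867/(1/1196 - 598/(-1456 + 1281)) = -6867/(1/1196 - 598/(-175)) = -6867/(1/1196 - 598*(-1/175)) = -6867/(1/1196 + 598/175) = -6867/715383/209300 = -6867*209300/715383 = -159695900/79487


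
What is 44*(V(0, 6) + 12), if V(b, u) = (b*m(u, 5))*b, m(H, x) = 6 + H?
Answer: 528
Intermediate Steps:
V(b, u) = b²*(6 + u) (V(b, u) = (b*(6 + u))*b = b²*(6 + u))
44*(V(0, 6) + 12) = 44*(0²*(6 + 6) + 12) = 44*(0*12 + 12) = 44*(0 + 12) = 44*12 = 528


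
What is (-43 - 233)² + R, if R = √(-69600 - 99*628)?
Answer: 76176 + 2*I*√32943 ≈ 76176.0 + 363.0*I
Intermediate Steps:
R = 2*I*√32943 (R = √(-69600 - 62172) = √(-131772) = 2*I*√32943 ≈ 363.0*I)
(-43 - 233)² + R = (-43 - 233)² + 2*I*√32943 = (-276)² + 2*I*√32943 = 76176 + 2*I*√32943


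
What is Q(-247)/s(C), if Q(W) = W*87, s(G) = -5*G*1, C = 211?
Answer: 21489/1055 ≈ 20.369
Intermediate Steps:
s(G) = -5*G
Q(W) = 87*W
Q(-247)/s(C) = (87*(-247))/((-5*211)) = -21489/(-1055) = -21489*(-1/1055) = 21489/1055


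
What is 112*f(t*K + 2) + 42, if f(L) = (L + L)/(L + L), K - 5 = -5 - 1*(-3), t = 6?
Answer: 154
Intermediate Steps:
K = 3 (K = 5 + (-5 - 1*(-3)) = 5 + (-5 + 3) = 5 - 2 = 3)
f(L) = 1 (f(L) = (2*L)/((2*L)) = (2*L)*(1/(2*L)) = 1)
112*f(t*K + 2) + 42 = 112*1 + 42 = 112 + 42 = 154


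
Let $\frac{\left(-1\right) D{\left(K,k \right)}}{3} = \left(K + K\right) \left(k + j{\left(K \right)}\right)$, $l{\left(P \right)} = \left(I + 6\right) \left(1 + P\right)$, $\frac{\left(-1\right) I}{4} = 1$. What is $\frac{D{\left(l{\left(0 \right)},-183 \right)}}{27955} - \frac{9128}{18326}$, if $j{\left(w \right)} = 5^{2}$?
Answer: $- \frac{15744796}{36593095} \approx -0.43027$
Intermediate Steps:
$I = -4$ ($I = \left(-4\right) 1 = -4$)
$j{\left(w \right)} = 25$
$l{\left(P \right)} = 2 + 2 P$ ($l{\left(P \right)} = \left(-4 + 6\right) \left(1 + P\right) = 2 \left(1 + P\right) = 2 + 2 P$)
$D{\left(K,k \right)} = - 6 K \left(25 + k\right)$ ($D{\left(K,k \right)} = - 3 \left(K + K\right) \left(k + 25\right) = - 3 \cdot 2 K \left(25 + k\right) = - 6 K \left(25 + k\right)$)
$\frac{D{\left(l{\left(0 \right)},-183 \right)}}{27955} - \frac{9128}{18326} = \frac{\left(-6\right) \left(2 + 2 \cdot 0\right) \left(25 - 183\right)}{27955} - \frac{9128}{18326} = \left(-6\right) \left(2 + 0\right) \left(-158\right) \frac{1}{27955} - \frac{652}{1309} = \left(-6\right) 2 \left(-158\right) \frac{1}{27955} - \frac{652}{1309} = 1896 \cdot \frac{1}{27955} - \frac{652}{1309} = \frac{1896}{27955} - \frac{652}{1309} = - \frac{15744796}{36593095}$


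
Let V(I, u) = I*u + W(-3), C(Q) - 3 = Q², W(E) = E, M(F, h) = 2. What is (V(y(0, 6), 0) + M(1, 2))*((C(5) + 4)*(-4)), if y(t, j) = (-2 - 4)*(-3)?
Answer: 128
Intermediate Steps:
y(t, j) = 18 (y(t, j) = -6*(-3) = 18)
C(Q) = 3 + Q²
V(I, u) = -3 + I*u (V(I, u) = I*u - 3 = -3 + I*u)
(V(y(0, 6), 0) + M(1, 2))*((C(5) + 4)*(-4)) = ((-3 + 18*0) + 2)*(((3 + 5²) + 4)*(-4)) = ((-3 + 0) + 2)*(((3 + 25) + 4)*(-4)) = (-3 + 2)*((28 + 4)*(-4)) = -32*(-4) = -1*(-128) = 128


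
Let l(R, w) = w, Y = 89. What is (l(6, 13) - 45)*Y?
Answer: -2848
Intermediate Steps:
(l(6, 13) - 45)*Y = (13 - 45)*89 = -32*89 = -2848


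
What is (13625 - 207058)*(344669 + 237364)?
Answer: -112584389289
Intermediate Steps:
(13625 - 207058)*(344669 + 237364) = -193433*582033 = -112584389289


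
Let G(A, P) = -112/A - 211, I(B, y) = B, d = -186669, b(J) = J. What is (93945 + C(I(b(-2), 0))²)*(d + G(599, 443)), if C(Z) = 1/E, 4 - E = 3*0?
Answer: -10516326036567/599 ≈ -1.7556e+10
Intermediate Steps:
E = 4 (E = 4 - 3*0 = 4 - 1*0 = 4 + 0 = 4)
C(Z) = ¼ (C(Z) = 1/4 = ¼)
G(A, P) = -211 - 112/A
(93945 + C(I(b(-2), 0))²)*(d + G(599, 443)) = (93945 + (¼)²)*(-186669 + (-211 - 112/599)) = (93945 + 1/16)*(-186669 + (-211 - 112*1/599)) = 1503121*(-186669 + (-211 - 112/599))/16 = 1503121*(-186669 - 126501/599)/16 = (1503121/16)*(-111941232/599) = -10516326036567/599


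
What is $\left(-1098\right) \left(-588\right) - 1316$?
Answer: $644308$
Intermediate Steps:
$\left(-1098\right) \left(-588\right) - 1316 = 645624 - 1316 = 644308$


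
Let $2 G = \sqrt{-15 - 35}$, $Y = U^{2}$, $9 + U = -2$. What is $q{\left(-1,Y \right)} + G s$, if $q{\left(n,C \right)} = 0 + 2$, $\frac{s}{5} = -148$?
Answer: $2 - 1850 i \sqrt{2} \approx 2.0 - 2616.3 i$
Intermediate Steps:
$U = -11$ ($U = -9 - 2 = -11$)
$s = -740$ ($s = 5 \left(-148\right) = -740$)
$Y = 121$ ($Y = \left(-11\right)^{2} = 121$)
$G = \frac{5 i \sqrt{2}}{2}$ ($G = \frac{\sqrt{-15 - 35}}{2} = \frac{\sqrt{-50}}{2} = \frac{5 i \sqrt{2}}{2} \approx 3.5355 i$)
$q{\left(n,C \right)} = 2$
$q{\left(-1,Y \right)} + G s = 2 + \frac{5 i \sqrt{2}}{2} \left(-740\right) = 2 - 1850 i \sqrt{2}$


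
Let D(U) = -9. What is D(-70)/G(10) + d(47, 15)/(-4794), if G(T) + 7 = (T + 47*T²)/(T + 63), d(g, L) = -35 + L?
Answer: -90167/592059 ≈ -0.15229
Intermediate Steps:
G(T) = -7 + (T + 47*T²)/(63 + T) (G(T) = -7 + (T + 47*T²)/(T + 63) = -7 + (T + 47*T²)/(63 + T))
D(-70)/G(10) + d(47, 15)/(-4794) = -9*(63 + 10)/(-441 - 6*10 + 47*10²) + (-35 + 15)/(-4794) = -9*73/(-441 - 60 + 47*100) - 20*(-1/4794) = -9*73/(-441 - 60 + 4700) + 10/2397 = -9/((1/73)*4199) + 10/2397 = -9/4199/73 + 10/2397 = -9*73/4199 + 10/2397 = -657/4199 + 10/2397 = -90167/592059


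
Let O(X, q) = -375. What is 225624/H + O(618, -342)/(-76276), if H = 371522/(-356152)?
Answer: -3064633795124649/14169106036 ≈ -2.1629e+5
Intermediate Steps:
H = -185761/178076 (H = 371522*(-1/356152) = -185761/178076 ≈ -1.0432)
225624/H + O(618, -342)/(-76276) = 225624/(-185761/178076) - 375/(-76276) = 225624*(-178076/185761) - 375*(-1/76276) = -40178219424/185761 + 375/76276 = -3064633795124649/14169106036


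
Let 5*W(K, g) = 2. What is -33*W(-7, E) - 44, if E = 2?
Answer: -286/5 ≈ -57.200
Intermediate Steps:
W(K, g) = 2/5 (W(K, g) = (1/5)*2 = 2/5)
-33*W(-7, E) - 44 = -33*2/5 - 44 = -66/5 - 44 = -286/5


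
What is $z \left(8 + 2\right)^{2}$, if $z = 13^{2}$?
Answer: $16900$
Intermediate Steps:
$z = 169$
$z \left(8 + 2\right)^{2} = 169 \left(8 + 2\right)^{2} = 169 \cdot 10^{2} = 169 \cdot 100 = 16900$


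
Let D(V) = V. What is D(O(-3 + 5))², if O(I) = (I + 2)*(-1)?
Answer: 16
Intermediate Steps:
O(I) = -2 - I (O(I) = (2 + I)*(-1) = -2 - I)
D(O(-3 + 5))² = (-2 - (-3 + 5))² = (-2 - 1*2)² = (-2 - 2)² = (-4)² = 16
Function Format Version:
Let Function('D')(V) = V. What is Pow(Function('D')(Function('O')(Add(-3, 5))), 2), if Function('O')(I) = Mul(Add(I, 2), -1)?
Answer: 16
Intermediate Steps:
Function('O')(I) = Add(-2, Mul(-1, I)) (Function('O')(I) = Mul(Add(2, I), -1) = Add(-2, Mul(-1, I)))
Pow(Function('D')(Function('O')(Add(-3, 5))), 2) = Pow(Add(-2, Mul(-1, Add(-3, 5))), 2) = Pow(Add(-2, Mul(-1, 2)), 2) = Pow(Add(-2, -2), 2) = Pow(-4, 2) = 16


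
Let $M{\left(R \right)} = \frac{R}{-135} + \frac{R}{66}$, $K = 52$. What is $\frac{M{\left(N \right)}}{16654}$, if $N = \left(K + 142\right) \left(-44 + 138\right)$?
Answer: $\frac{104857}{12365595} \approx 0.0084797$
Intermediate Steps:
$N = 18236$ ($N = \left(52 + 142\right) \left(-44 + 138\right) = 194 \cdot 94 = 18236$)
$M{\left(R \right)} = \frac{23 R}{2970}$ ($M{\left(R \right)} = R \left(- \frac{1}{135}\right) + R \frac{1}{66} = - \frac{R}{135} + \frac{R}{66} = \frac{23 R}{2970}$)
$\frac{M{\left(N \right)}}{16654} = \frac{\frac{23}{2970} \cdot 18236}{16654} = \frac{209714}{1485} \cdot \frac{1}{16654} = \frac{104857}{12365595}$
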